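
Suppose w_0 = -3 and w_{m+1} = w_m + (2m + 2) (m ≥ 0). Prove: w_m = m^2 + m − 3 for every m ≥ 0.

Base case: w_0 = -3, and 0^2 + 0 − 3 = -3.
Assume w_j = j^2 + j − 3.
Then w_{j+1} = w_j + (2j + 2) = (j^2 + j − 3) + (2j + 2) = j^2 + 3j − 1,
and (j+1)^2 + (j+1) − 3 = j^2 + 3j − 1.
By induction, w_m = m^2 + m − 3 for all m ≥ 0.

w_m = m^2 + m − 3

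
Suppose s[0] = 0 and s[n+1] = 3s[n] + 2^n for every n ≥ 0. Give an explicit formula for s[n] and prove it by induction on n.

Claim: s[n] = 3^n − 2^n.

Base case: s[0] = 0, and 3^0 − 2^0 = 1 − 1 = 0.
Assume s[r] = 3^r − 2^r for some r ≥ 0.
Then s[r+1] = 3s[r] + 2^r = 3·(3^r − 2^r) + 2^r = 3^{r+1} − 3·2^r + 2^r = 3^{r+1} − 2·2^r = 3^{r+1} − 2^{r+1}.
This completes the inductive step, so s[n] = 3^n − 2^n for all n ≥ 0.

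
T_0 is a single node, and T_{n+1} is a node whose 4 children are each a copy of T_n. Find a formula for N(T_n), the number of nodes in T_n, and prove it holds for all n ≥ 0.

Claim: N(T_n) = (4^{n+1} − 1)/3.

Base case: N(T_0) = 1, and (4^{0+1} − 1)/3 = 1.
Assume N(T_k) = (4^{k+1} − 1)/3.
Then N(T_{k+1}) = 1 + 4N(T_k) = 1 + 4·(4^{k+1} − 1)/3 = 1 + (4^{k+2} − 4)/3 = (3 + 4^{k+2} − 4)/3 = (4^{k+2} − 1)/3.
This completes the inductive step, so N(T_n) = (4^{n+1} − 1)/3 for all n ≥ 0.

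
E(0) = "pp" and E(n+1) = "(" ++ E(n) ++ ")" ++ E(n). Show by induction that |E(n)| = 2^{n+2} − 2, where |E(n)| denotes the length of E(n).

Base case: |E(0)| = 2, and 2^{0+2} − 2 = 2.
Assume |E(j)| = 2^{j+2} − 2.
Then |E(j+1)| = 1 + |E(j)| + 1 + |E(j)| = 2|E(j)| + 2 = 2(2^{j+2} − 2) + 2 = 2^{j+3} − 4 + 2 = 2^{j+3} − 2.
So the formula holds for j+1, and by induction |E(n)| = 2^{n+2} − 2 for all n ≥ 0.

|E(n)| = 2^{n+2} − 2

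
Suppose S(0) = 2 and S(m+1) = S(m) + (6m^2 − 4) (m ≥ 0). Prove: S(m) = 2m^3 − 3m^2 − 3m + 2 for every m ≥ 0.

Base case: S(0) = 2, and 2·0^3 − 3·0^2 − 3·0 + 2 = 2.
Assume S(k) = 2k^3 − 3k^2 − 3k + 2.
Then S(k+1) = S(k) + (6k^2 − 4) = (2k^3 − 3k^2 − 3k + 2) + (6k^2 − 4) = 2k^3 + 3k^2 − 3k − 2,
and 2·(k+1)^3 − 3·(k+1)^2 − 3·(k+1) + 2 = 2k^3 + 3k^2 − 3k − 2.
This completes the inductive step, so S(m) = 2m^3 − 3m^2 − 3m + 2 for all m ≥ 0.

S(m) = 2m^3 − 3m^2 − 3m + 2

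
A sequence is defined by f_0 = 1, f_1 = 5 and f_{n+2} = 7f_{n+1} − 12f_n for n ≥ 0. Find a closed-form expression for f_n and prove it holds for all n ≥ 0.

Claim: f_n = -3^n + 2·4^n.

Base cases: f_0 = 1 and -3^0 + 2·4^0 = 1; f_1 = 5 and -3^1 + 2·4^1 = 5.
Assume f_j = -3^j + 2·4^j for all 0 ≤ j ≤ r, where r ≥ 1.
Then f_{r+1} = 7f_r − 12f_{r−1} = 7·(-3^r + 2·4^r) − 12·(-3^{r−1} + 2·4^{r−1}) = -(7·3 − 12)3^{r−1} + 2·(7·4 − 12)4^{r−1} = -9·3^{r−1} + 32·4^{r−1} = -3^{r+1} + 2·4^{r+1}.
Hence f_n = -3^n + 2·4^n for every n ≥ 0, by strong induction.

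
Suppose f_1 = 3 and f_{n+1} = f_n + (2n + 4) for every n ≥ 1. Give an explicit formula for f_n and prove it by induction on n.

Claim: f_n = n^2 + 3n − 1.

Base case: f_1 = 3, and 1^2 + 3·1 − 1 = 3.
Assume f_r = r^2 + 3r − 1.
Then f_{r+1} = f_r + (2r + 4) = (r^2 + 3r − 1) + (2r + 4) = r^2 + 5r + 3,
and (r+1)^2 + 3·(r+1) − 1 = r^2 + 5r + 3.
By induction, f_n = n^2 + 3n − 1 for all n ≥ 1.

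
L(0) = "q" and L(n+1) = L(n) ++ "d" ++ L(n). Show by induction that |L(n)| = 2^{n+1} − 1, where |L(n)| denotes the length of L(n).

Base case: |L(0)| = 1, and 2^{0+1} − 1 = 1.
Assume |L(m)| = 2^{m+1} − 1.
Then |L(m+1)| = |L(m)| + 1 + |L(m)| = 2|L(m)| + 1 = 2(2^{m+1} − 1) + 1 = 2^{m+2} − 2 + 1 = 2^{m+2} − 1.
So the formula holds for m+1, and by induction |L(n)| = 2^{n+1} − 1 for all n ≥ 0.

|L(n)| = 2^{n+1} − 1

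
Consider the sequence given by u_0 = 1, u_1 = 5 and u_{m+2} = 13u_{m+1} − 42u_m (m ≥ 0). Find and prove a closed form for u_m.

Claim: u_m = -7^m + 2·6^m.

Base cases: u_0 = 1 and -7^0 + 2·6^0 = 1; u_1 = 5 and -7^1 + 2·6^1 = 5.
Assume u_i = -7^i + 2·6^i for all 0 ≤ i ≤ j, where j ≥ 1.
Then u_{j+1} = 13u_j − 42u_{j−1} = 13·(-7^j + 2·6^j) − 42·(-7^{j−1} + 2·6^{j−1}) = -(13·7 − 42)7^{j−1} + 2·(13·6 − 42)6^{j−1} = -49·7^{j−1} + 72·6^{j−1} = -7^{j+1} + 2·6^{j+1}.
By strong induction, u_m = -7^m + 2·6^m for all m ≥ 0.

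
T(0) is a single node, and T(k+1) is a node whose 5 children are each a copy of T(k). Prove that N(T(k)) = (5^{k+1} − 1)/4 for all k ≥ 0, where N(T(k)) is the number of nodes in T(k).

Base case: N(T(0)) = 1, and (5^{0+1} − 1)/4 = 1.
Assume N(T(j)) = (5^{j+1} − 1)/4.
Then N(T(j+1)) = 1 + 5N(T(j)) = 1 + 5·(5^{j+1} − 1)/4 = 1 + (5^{j+2} − 5)/4 = (4 + 5^{j+2} − 5)/4 = (5^{j+2} − 1)/4.
So the formula holds for j+1, and by induction N(T(k)) = (5^{k+1} − 1)/4 for all k ≥ 0.

N(T(k)) = (5^{k+1} − 1)/4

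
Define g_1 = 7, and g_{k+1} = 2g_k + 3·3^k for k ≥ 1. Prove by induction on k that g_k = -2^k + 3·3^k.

Base case: g_1 = 7, and -2^1 + 3·3^1 = -2 + 9 = 7.
Assume g_r = -2^r + 3·3^r for some r ≥ 1.
Then g_{r+1} = 2g_r + 3·3^r = 2·(-2^r + 3·3^r) + 3·3^r = -2^{r+1} + 6·3^r + 3·3^r = -2^{r+1} + 9·3^r = -2^{r+1} + 3·3^{r+1}.
By induction, g_k = -2^k + 3·3^k for all k ≥ 1.

g_k = -2^k + 3·3^k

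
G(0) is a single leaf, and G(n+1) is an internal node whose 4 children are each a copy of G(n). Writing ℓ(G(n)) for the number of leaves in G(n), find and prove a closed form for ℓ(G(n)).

Claim: ℓ(G(n)) = 4^n.

Base case: ℓ(G(0)) = 1, and 4^0 = 1.
Assume ℓ(G(m)) = 4^m.
Then ℓ(G(m+1)) = 4·ℓ(G(m)) = 4·4^m = 4^{m+1}.
So the formula holds for m+1, and by induction ℓ(G(n)) = 4^n for all n ≥ 0.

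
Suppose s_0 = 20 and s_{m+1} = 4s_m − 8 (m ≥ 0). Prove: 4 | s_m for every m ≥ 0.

Base case: s_0 = 20 = 4·5, so 4 | s_0.
Assume 4 | s_r, so s_r = 4t for some integer t.
Then s_{r+1} = 4s_r − 8 = 4·(4t) − 8 = 4(4t − 2), so 4 | s_{r+1}.
So the property holds for r+1, and by induction 4 | s_m for all m ≥ 0.

4 | s_m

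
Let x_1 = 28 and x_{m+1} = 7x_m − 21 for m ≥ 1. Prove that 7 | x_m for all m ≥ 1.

Base case: x_1 = 28 = 7·4, so 7 | x_1.
Assume 7 | x_r, so x_r = 7t for some integer t.
Then x_{r+1} = 7x_r − 21 = 7·(7t) − 21 = 7(7t − 3), so 7 | x_{r+1}.
This completes the inductive step, so 7 | x_m for all m ≥ 1.

7 | x_m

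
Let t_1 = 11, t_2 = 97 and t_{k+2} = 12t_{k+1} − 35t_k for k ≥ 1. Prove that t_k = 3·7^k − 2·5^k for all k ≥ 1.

Base cases: t_1 = 11 and 3·7^1 − 2·5^1 = 11; t_2 = 97 and 3·7^2 − 2·5^2 = 97.
Assume t_j = 3·7^j − 2·5^j for all 1 ≤ j ≤ m, where m ≥ 2.
Then t_{m+1} = 12t_m − 35t_{m−1} = 12·(3·7^m − 2·5^m) − 35·(3·7^{m−1} − 2·5^{m−1}) = 3·(12·7 − 35)7^{m−1} − 2·(12·5 − 35)5^{m−1} = 147·7^{m−1} − 50·5^{m−1} = 3·7^{m+1} − 2·5^{m+1}.
This completes the inductive step, so t_k = 3·7^k − 2·5^k for all k ≥ 1.

t_k = 3·7^k − 2·5^k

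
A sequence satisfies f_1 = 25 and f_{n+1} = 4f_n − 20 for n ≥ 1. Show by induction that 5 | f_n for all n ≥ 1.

Base case: f_1 = 25 = 5·5, so 5 | f_1.
Assume 5 | f_r, so f_r = 5t for some integer t.
Then f_{r+1} = 4f_r − 20 = 4·(5t) − 20 = 5(4t − 4), so 5 | f_{r+1}.
Hence 5 | f_n for every n ≥ 1, by induction.

5 | f_n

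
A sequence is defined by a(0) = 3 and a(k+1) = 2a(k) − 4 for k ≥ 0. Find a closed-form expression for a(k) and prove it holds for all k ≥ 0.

Claim: a(k) = -2^k + 4.

Base case: a(0) = 3, and -2^0 + 4 = -1 + 4 = 3.
Assume a(m) = -2^m + 4 for some m ≥ 0.
Then a(m+1) = 2a(m) − 4 = 2·(-2^m + 4) − 4 = -2^{m+1} + 8 − 4 = -2^{m+1} + 4.
Hence a(k) = -2^k + 4 for every k ≥ 0, by induction.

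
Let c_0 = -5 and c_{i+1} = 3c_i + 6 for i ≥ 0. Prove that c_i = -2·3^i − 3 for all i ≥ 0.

Base case: c_0 = -5, and -2·3^0 − 3 = -2 − 3 = -5.
Assume c_j = -2·3^j − 3 for some j ≥ 0.
Then c_{j+1} = 3c_j + 6 = 3·(-2·3^j − 3) + 6 = -6·3^j − 9 + 6 = -2·3^{j+1} − 3.
By induction, c_i = -2·3^i − 3 for all i ≥ 0.

c_i = -2·3^i − 3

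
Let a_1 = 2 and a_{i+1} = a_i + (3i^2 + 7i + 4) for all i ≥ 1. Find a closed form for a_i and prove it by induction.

Claim: a_i = i^3 + 2i^2 + i − 2.

Base case: a_1 = 2, and 1^3 + 2·1^2 + 1 − 2 = 2.
Assume a_j = j^3 + 2j^2 + j − 2.
Then a_{j+1} = a_j + (3j^2 + 7j + 4) = (j^3 + 2j^2 + j − 2) + (3j^2 + 7j + 4) = j^3 + 5j^2 + 8j + 2,
and (j+1)^3 + 2·(j+1)^2 + (j+1) − 2 = j^3 + 5j^2 + 8j + 2.
This completes the inductive step, so a_i = i^3 + 2i^2 + i − 2 for all i ≥ 1.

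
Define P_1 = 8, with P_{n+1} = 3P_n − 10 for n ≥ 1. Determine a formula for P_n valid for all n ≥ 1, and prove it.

Claim: P_n = 3^n + 5.

Base case: P_1 = 8, and 3^1 + 5 = 3 + 5 = 8.
Assume P_m = 3^m + 5 for some m ≥ 1.
Then P_{m+1} = 3P_m − 10 = 3·(3^m + 5) − 10 = 3^{m+1} + 15 − 10 = 3^{m+1} + 5.
Hence P_n = 3^n + 5 for every n ≥ 1, by induction.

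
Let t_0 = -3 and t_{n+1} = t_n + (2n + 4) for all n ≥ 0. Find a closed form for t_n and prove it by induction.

Claim: t_n = n^2 + 3n − 3.

Base case: t_0 = -3, and 0^2 + 3·0 − 3 = -3.
Assume t_k = k^2 + 3k − 3.
Then t_{k+1} = t_k + (2k + 4) = (k^2 + 3k − 3) + (2k + 4) = k^2 + 5k + 1,
and (k+1)^2 + 3·(k+1) − 3 = k^2 + 5k + 1.
By induction, t_n = n^2 + 3n − 3 for all n ≥ 0.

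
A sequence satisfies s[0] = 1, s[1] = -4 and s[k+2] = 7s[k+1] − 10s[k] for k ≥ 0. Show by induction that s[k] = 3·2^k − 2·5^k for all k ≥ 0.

Base cases: s[0] = 1 and 3·2^0 − 2·5^0 = 1; s[1] = -4 and 3·2^1 − 2·5^1 = -4.
Assume s[i] = 3·2^i − 2·5^i for all 0 ≤ i ≤ j, where j ≥ 1.
Then s[j+1] = 7s[j] − 10s[j−1] = 7·(3·2^j − 2·5^j) − 10·(3·2^{j−1} − 2·5^{j−1}) = 3·(7·2 − 10)2^{j−1} − 2·(7·5 − 10)5^{j−1} = 12·2^{j−1} − 50·5^{j−1} = 3·2^{j+1} − 2·5^{j+1}.
So the formula holds for j+1, and by strong induction s[k] = 3·2^k − 2·5^k for all k ≥ 0.

s[k] = 3·2^k − 2·5^k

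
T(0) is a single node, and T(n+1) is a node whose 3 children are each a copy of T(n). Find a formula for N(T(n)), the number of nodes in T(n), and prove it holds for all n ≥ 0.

Claim: N(T(n)) = (3^{n+1} − 1)/2.

Base case: N(T(0)) = 1, and (3^{0+1} − 1)/2 = 1.
Assume N(T(r)) = (3^{r+1} − 1)/2.
Then N(T(r+1)) = 1 + 3N(T(r)) = 1 + 3·(3^{r+1} − 1)/2 = 1 + (3^{r+2} − 3)/2 = (2 + 3^{r+2} − 3)/2 = (3^{r+2} − 1)/2.
This completes the inductive step, so N(T(n)) = (3^{n+1} − 1)/2 for all n ≥ 0.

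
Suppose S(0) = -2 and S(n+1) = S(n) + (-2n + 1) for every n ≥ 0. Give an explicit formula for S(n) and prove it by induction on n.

Claim: S(n) = -n^2 + 2n − 2.

Base case: S(0) = -2, and -0^2 + 2·0 − 2 = -2.
Assume S(r) = -r^2 + 2r − 2.
Then S(r+1) = S(r) + (-2r + 1) = (-r^2 + 2r − 2) + (-2r + 1) = -r^2 − 1,
and -(r+1)^2 + 2·(r+1) − 2 = -r^2 − 1.
Hence S(n) = -n^2 + 2n − 2 for every n ≥ 0, by induction.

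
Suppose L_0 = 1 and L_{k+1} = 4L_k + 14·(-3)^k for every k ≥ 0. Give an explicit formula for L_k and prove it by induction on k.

Claim: L_k = 3·4^k − 2·(-3)^k.

Base case: L_0 = 1, and 3·4^0 − 2·(-3)^0 = 3 − 2 = 1.
Assume L_j = 3·4^j − 2·(-3)^j for some j ≥ 0.
Then L_{j+1} = 4L_j + 14·(-3)^j = 4·(3·4^j − 2·(-3)^j) + 14·(-3)^j = 3·4^{j+1} − 8·(-3)^j + 14·(-3)^j = 3·4^{j+1} + 6·(-3)^j = 3·4^{j+1} − 2·(-3)^{j+1}.
This completes the inductive step, so L_k = 3·4^k − 2·(-3)^k for all k ≥ 0.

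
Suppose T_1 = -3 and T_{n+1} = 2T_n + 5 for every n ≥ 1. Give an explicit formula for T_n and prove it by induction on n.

Claim: T_n = 2^n − 5.

Base case: T_1 = -3, and 2^1 − 5 = 2 − 5 = -3.
Assume T_k = 2^k − 5 for some k ≥ 1.
Then T_{k+1} = 2T_k + 5 = 2·(2^k − 5) + 5 = 2^{k+1} − 10 + 5 = 2^{k+1} − 5.
This completes the inductive step, so T_n = 2^n − 5 for all n ≥ 1.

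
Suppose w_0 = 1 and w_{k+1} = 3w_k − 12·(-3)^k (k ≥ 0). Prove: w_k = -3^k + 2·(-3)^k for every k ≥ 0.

Base case: w_0 = 1, and -3^0 + 2·(-3)^0 = -1 + 2 = 1.
Assume w_r = -3^r + 2·(-3)^r for some r ≥ 0.
Then w_{r+1} = 3w_r − 12·(-3)^r = 3·(-3^r + 2·(-3)^r) − 12·(-3)^r = -3^{r+1} + 6·(-3)^r − 12·(-3)^r = -3^{r+1} − 6·(-3)^r = -3^{r+1} + 2·(-3)^{r+1}.
By induction, w_k = -3^k + 2·(-3)^k for all k ≥ 0.

w_k = -3^k + 2·(-3)^k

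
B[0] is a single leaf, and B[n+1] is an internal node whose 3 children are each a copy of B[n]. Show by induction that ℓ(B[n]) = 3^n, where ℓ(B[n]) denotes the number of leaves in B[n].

Base case: ℓ(B[0]) = 1, and 3^0 = 1.
Assume ℓ(B[k]) = 3^k.
Then ℓ(B[k+1]) = 3·ℓ(B[k]) = 3·3^k = 3^{k+1}.
So the formula holds for k+1, and by induction ℓ(B[n]) = 3^n for all n ≥ 0.

ℓ(B[n]) = 3^n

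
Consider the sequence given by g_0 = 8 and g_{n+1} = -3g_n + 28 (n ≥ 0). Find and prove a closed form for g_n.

Claim: g_n = (-3)^n + 7.

Base case: g_0 = 8, and (-3)^0 + 7 = 1 + 7 = 8.
Assume g_r = (-3)^r + 7 for some r ≥ 0.
Then g_{r+1} = -3g_r + 28 = -3·((-3)^r + 7) + 28 = -3·(-3)^r − 21 + 28 = (-3)^{r+1} + 7.
So the formula holds for r+1, and by induction g_n = (-3)^n + 7 for all n ≥ 0.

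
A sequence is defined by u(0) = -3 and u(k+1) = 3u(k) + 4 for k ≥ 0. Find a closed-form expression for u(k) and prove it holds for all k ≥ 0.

Claim: u(k) = -3^k − 2.

Base case: u(0) = -3, and -3^0 − 2 = -1 − 2 = -3.
Assume u(m) = -3^m − 2 for some m ≥ 0.
Then u(m+1) = 3u(m) + 4 = 3·(-3^m − 2) + 4 = -3^{m+1} − 6 + 4 = -3^{m+1} − 2.
So the formula holds for m+1, and by induction u(k) = -3^k − 2 for all k ≥ 0.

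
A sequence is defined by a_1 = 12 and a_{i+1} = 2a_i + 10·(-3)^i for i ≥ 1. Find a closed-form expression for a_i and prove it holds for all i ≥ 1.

Claim: a_i = 3·2^i − 2·(-3)^i.

Base case: a_1 = 12, and 3·2^1 − 2·(-3)^1 = 6 + 6 = 12.
Assume a_k = 3·2^k − 2·(-3)^k for some k ≥ 1.
Then a_{k+1} = 2a_k + 10·(-3)^k = 2·(3·2^k − 2·(-3)^k) + 10·(-3)^k = 3·2^{k+1} − 4·(-3)^k + 10·(-3)^k = 3·2^{k+1} + 6·(-3)^k = 3·2^{k+1} − 2·(-3)^{k+1}.
So the formula holds for k+1, and by induction a_i = 3·2^i − 2·(-3)^i for all i ≥ 1.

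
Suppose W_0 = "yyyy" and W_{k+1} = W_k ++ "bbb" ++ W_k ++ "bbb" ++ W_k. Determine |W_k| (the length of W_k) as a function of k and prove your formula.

Claim: |W_k| = 7·3^k − 3.

Base case: |W_0| = 4, and 7·3^0 − 3 = 4.
Assume |W_r| = 7·3^r − 3.
Then |W_{r+1}| = 3|W_r| + 6 = 3(7·3^r − 3) + 6 = 7·3^{r+1} − 9 + 6 = 7·3^{r+1} − 3.
Hence |W_k| = 7·3^k − 3 for every k ≥ 0, by induction.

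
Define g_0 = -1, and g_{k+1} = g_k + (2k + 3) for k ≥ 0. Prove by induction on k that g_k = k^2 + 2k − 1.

Base case: g_0 = -1, and 0^2 + 2·0 − 1 = -1.
Assume g_r = r^2 + 2r − 1.
Then g_{r+1} = g_r + (2r + 3) = (r^2 + 2r − 1) + (2r + 3) = r^2 + 4r + 2,
and (r+1)^2 + 2·(r+1) − 1 = r^2 + 4r + 2.
By induction, g_k = k^2 + 2k − 1 for all k ≥ 0.

g_k = k^2 + 2k − 1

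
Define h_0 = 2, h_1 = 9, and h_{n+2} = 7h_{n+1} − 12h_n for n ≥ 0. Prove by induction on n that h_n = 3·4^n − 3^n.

Base cases: h_0 = 2 and 3·4^0 − 3^0 = 2; h_1 = 9 and 3·4^1 − 3^1 = 9.
Assume h_i = 3·4^i − 3^i for all 0 ≤ i ≤ j, where j ≥ 1.
Then h_{j+1} = 7h_j − 12h_{j−1} = 7·(3·4^j − 3^j) − 12·(3·4^{j−1} − 3^{j−1}) = 3·(7·4 − 12)4^{j−1} − (7·3 − 12)3^{j−1} = 48·4^{j−1} − 9·3^{j−1} = 3·4^{j+1} − 3^{j+1}.
So the formula holds for j+1, and by strong induction h_n = 3·4^n − 3^n for all n ≥ 0.

h_n = 3·4^n − 3^n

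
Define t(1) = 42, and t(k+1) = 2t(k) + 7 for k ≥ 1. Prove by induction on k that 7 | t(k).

Base case: t(1) = 42 = 7·6, so 7 | t(1).
Assume 7 | t(j), so t(j) = 7s for some integer s.
Then t(j+1) = 2t(j) + 7 = 2·(7s) + 7 = 7(2s + 1), so 7 | t(j+1).
Hence 7 | t(k) for every k ≥ 1, by induction.

7 | t(k)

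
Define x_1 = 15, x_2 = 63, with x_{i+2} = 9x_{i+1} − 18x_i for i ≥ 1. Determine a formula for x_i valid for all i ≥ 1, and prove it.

Claim: x_i = 3·3^i + 6^i.

Base cases: x_1 = 15 and 3·3^1 + 6^1 = 15; x_2 = 63 and 3·3^2 + 6^2 = 63.
Assume x_j = 3·3^j + 6^j for all 1 ≤ j ≤ k, where k ≥ 2.
Then x_{k+1} = 9x_k − 18x_{k−1} = 9·(3·3^k + 6^k) − 18·(3·3^{k−1} + 6^{k−1}) = 3·(9·3 − 18)3^{k−1} + (9·6 − 18)6^{k−1} = 27·3^{k−1} + 36·6^{k−1} = 3·3^{k+1} + 6^{k+1}.
By strong induction, x_i = 3·3^i + 6^i for all i ≥ 1.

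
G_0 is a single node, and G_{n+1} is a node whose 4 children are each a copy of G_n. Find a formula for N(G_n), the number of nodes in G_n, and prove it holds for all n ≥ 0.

Claim: N(G_n) = (4^{n+1} − 1)/3.

Base case: N(G_0) = 1, and (4^{0+1} − 1)/3 = 1.
Assume N(G_j) = (4^{j+1} − 1)/3.
Then N(G_{j+1}) = 1 + 4N(G_j) = 1 + 4·(4^{j+1} − 1)/3 = 1 + (4^{j+2} − 4)/3 = (3 + 4^{j+2} − 4)/3 = (4^{j+2} − 1)/3.
By induction, N(G_n) = (4^{n+1} − 1)/3 for all n ≥ 0.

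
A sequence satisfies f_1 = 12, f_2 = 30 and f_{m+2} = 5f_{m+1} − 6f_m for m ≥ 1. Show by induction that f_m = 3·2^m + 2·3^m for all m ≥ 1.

Base cases: f_1 = 12 and 3·2^1 + 2·3^1 = 12; f_2 = 30 and 3·2^2 + 2·3^2 = 30.
Assume f_i = 3·2^i + 2·3^i for all 1 ≤ i ≤ j, where j ≥ 2.
Then f_{j+1} = 5f_j − 6f_{j−1} = 5·(3·2^j + 2·3^j) − 6·(3·2^{j−1} + 2·3^{j−1}) = 3·(5·2 − 6)2^{j−1} + 2·(5·3 − 6)3^{j−1} = 12·2^{j−1} + 18·3^{j−1} = 3·2^{j+1} + 2·3^{j+1}.
Hence f_m = 3·2^m + 2·3^m for every m ≥ 1, by strong induction.

f_m = 3·2^m + 2·3^m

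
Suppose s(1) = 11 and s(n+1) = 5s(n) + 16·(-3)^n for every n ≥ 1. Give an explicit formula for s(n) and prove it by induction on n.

Claim: s(n) = 5^n − 2·(-3)^n.

Base case: s(1) = 11, and 5^1 − 2·(-3)^1 = 5 + 6 = 11.
Assume s(k) = 5^k − 2·(-3)^k for some k ≥ 1.
Then s(k+1) = 5s(k) + 16·(-3)^k = 5·(5^k − 2·(-3)^k) + 16·(-3)^k = 5^{k+1} − 10·(-3)^k + 16·(-3)^k = 5^{k+1} + 6·(-3)^k = 5^{k+1} − 2·(-3)^{k+1}.
Hence s(n) = 5^n − 2·(-3)^n for every n ≥ 1, by induction.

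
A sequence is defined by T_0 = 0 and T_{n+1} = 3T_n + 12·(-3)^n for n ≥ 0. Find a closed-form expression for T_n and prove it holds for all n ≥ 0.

Claim: T_n = 2·3^n − 2·(-3)^n.

Base case: T_0 = 0, and 2·3^0 − 2·(-3)^0 = 2 − 2 = 0.
Assume T_r = 2·3^r − 2·(-3)^r for some r ≥ 0.
Then T_{r+1} = 3T_r + 12·(-3)^r = 3·(2·3^r − 2·(-3)^r) + 12·(-3)^r = 2·3^{r+1} − 6·(-3)^r + 12·(-3)^r = 2·3^{r+1} + 6·(-3)^r = 2·3^{r+1} − 2·(-3)^{r+1}.
Hence T_n = 2·3^n − 2·(-3)^n for every n ≥ 0, by induction.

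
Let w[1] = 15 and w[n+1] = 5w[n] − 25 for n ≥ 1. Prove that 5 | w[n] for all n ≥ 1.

Base case: w[1] = 15 = 5·3, so 5 | w[1].
Assume 5 | w[j], so w[j] = 5t for some integer t.
Then w[j+1] = 5w[j] − 25 = 5·(5t) − 25 = 5(5t − 5), so 5 | w[j+1].
By induction, 5 | w[n] for all n ≥ 1.

5 | w[n]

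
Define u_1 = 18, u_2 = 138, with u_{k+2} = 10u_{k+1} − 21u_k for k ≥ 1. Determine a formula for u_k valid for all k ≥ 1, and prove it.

Claim: u_k = 3·7^k − 3^k.

Base cases: u_1 = 18 and 3·7^1 − 3^1 = 18; u_2 = 138 and 3·7^2 − 3^2 = 138.
Assume u_j = 3·7^j − 3^j for all 1 ≤ j ≤ r, where r ≥ 2.
Then u_{r+1} = 10u_r − 21u_{r−1} = 10·(3·7^r − 3^r) − 21·(3·7^{r−1} − 3^{r−1}) = 3·(10·7 − 21)7^{r−1} − (10·3 − 21)3^{r−1} = 147·7^{r−1} − 9·3^{r−1} = 3·7^{r+1} − 3^{r+1}.
Hence u_k = 3·7^k − 3^k for every k ≥ 1, by strong induction.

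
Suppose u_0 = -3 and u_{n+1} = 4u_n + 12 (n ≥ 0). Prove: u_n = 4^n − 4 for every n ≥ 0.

Base case: u_0 = -3, and 4^0 − 4 = 1 − 4 = -3.
Assume u_m = 4^m − 4 for some m ≥ 0.
Then u_{m+1} = 4u_m + 12 = 4·(4^m − 4) + 12 = 4^{m+1} − 16 + 12 = 4^{m+1} − 4.
Hence u_n = 4^n − 4 for every n ≥ 0, by induction.

u_n = 4^n − 4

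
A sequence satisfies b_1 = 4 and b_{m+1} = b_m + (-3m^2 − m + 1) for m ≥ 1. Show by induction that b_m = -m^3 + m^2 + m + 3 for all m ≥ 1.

Base case: b_1 = 4, and -1^3 + 1^2 + 1 + 3 = 4.
Assume b_k = -k^3 + k^2 + k + 3.
Then b_{k+1} = b_k + (-3k^2 − k + 1) = (-k^3 + k^2 + k + 3) + (-3k^2 − k + 1) = -k^3 − 2k^2 + 4,
and -(k+1)^3 + (k+1)^2 + (k+1) + 3 = -k^3 − 2k^2 + 4.
By induction, b_m = -m^3 + m^2 + m + 3 for all m ≥ 1.

b_m = -m^3 + m^2 + m + 3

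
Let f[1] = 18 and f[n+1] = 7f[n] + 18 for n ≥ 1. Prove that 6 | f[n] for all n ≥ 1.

Base case: f[1] = 18 = 6·3, so 6 | f[1].
Assume 6 | f[j], so f[j] = 6t for some integer t.
Then f[j+1] = 7f[j] + 18 = 7·(6t) + 18 = 6(7t + 3), so 6 | f[j+1].
By induction, 6 | f[n] for all n ≥ 1.

6 | f[n]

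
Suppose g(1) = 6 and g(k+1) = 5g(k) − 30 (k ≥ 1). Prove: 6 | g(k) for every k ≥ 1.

Base case: g(1) = 6 = 6·1, so 6 | g(1).
Assume 6 | g(j), so g(j) = 6t for some integer t.
Then g(j+1) = 5g(j) − 30 = 5·(6t) − 30 = 6(5t − 5), so 6 | g(j+1).
This completes the inductive step, so 6 | g(k) for all k ≥ 1.

6 | g(k)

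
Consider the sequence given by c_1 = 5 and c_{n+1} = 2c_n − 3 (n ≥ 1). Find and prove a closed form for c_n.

Claim: c_n = 2^n + 3.

Base case: c_1 = 5, and 2^1 + 3 = 2 + 3 = 5.
Assume c_j = 2^j + 3 for some j ≥ 1.
Then c_{j+1} = 2c_j − 3 = 2·(2^j + 3) − 3 = 2^{j+1} + 6 − 3 = 2^{j+1} + 3.
By induction, c_n = 2^n + 3 for all n ≥ 1.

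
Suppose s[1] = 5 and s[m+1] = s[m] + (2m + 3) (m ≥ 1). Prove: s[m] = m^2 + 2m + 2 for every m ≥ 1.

Base case: s[1] = 5, and 1^2 + 2·1 + 2 = 5.
Assume s[r] = r^2 + 2r + 2.
Then s[r+1] = s[r] + (2r + 3) = (r^2 + 2r + 2) + (2r + 3) = r^2 + 4r + 5,
and (r+1)^2 + 2·(r+1) + 2 = r^2 + 4r + 5.
Hence s[m] = m^2 + 2m + 2 for every m ≥ 1, by induction.

s[m] = m^2 + 2m + 2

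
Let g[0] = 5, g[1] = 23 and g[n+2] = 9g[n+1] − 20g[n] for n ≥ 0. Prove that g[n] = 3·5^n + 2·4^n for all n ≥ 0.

Base cases: g[0] = 5 and 3·5^0 + 2·4^0 = 5; g[1] = 23 and 3·5^1 + 2·4^1 = 23.
Assume g[j] = 3·5^j + 2·4^j for all 0 ≤ j ≤ m, where m ≥ 1.
Then g[m+1] = 9g[m] − 20g[m−1] = 9·(3·5^m + 2·4^m) − 20·(3·5^{m−1} + 2·4^{m−1}) = 3·(9·5 − 20)5^{m−1} + 2·(9·4 − 20)4^{m−1} = 75·5^{m−1} + 32·4^{m−1} = 3·5^{m+1} + 2·4^{m+1}.
So the formula holds for m+1, and by strong induction g[n] = 3·5^n + 2·4^n for all n ≥ 0.

g[n] = 3·5^n + 2·4^n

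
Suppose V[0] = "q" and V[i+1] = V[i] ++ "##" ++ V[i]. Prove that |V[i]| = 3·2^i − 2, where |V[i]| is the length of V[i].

Base case: |V[0]| = 1, and 3·2^0 − 2 = 1.
Assume |V[m]| = 3·2^m − 2.
Then |V[m+1]| = |V[m]| + 2 + |V[m]| = 2|V[m]| + 2 = 2(3·2^m − 2) + 2 = 3·2^{m+1} − 4 + 2 = 3·2^{m+1} − 2.
Hence |V[i]| = 3·2^i − 2 for every i ≥ 0, by induction.

|V[i]| = 3·2^i − 2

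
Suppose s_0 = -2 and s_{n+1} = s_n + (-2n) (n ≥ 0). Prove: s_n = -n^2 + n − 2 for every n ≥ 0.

Base case: s_0 = -2, and -0^2 + 0 − 2 = -2.
Assume s_r = -r^2 + r − 2.
Then s_{r+1} = s_r + (-2r) = (-r^2 + r − 2) + (-2r) = -r^2 − r − 2,
and -(r+1)^2 + (r+1) − 2 = -r^2 − r − 2.
Hence s_n = -n^2 + n − 2 for every n ≥ 0, by induction.

s_n = -n^2 + n − 2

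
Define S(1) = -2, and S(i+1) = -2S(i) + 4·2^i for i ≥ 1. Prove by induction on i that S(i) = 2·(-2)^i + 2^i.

Base case: S(1) = -2, and 2·(-2)^1 + 2^1 = -4 + 2 = -2.
Assume S(k) = 2·(-2)^k + 2^k for some k ≥ 1.
Then S(k+1) = -2S(k) + 4·2^k = -2·(2·(-2)^k + 2^k) + 4·2^k = 2·(-2)^{k+1} − 2·2^k + 4·2^k = 2·(-2)^{k+1} + 2·2^k = 2·(-2)^{k+1} + 2^{k+1}.
By induction, S(i) = 2·(-2)^i + 2^i for all i ≥ 1.

S(i) = 2·(-2)^i + 2^i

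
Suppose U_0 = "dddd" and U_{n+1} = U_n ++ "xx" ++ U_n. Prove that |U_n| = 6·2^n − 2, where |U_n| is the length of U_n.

Base case: |U_0| = 4, and 6·2^0 − 2 = 4.
Assume |U_j| = 6·2^j − 2.
Then |U_{j+1}| = |U_j| + 2 + |U_j| = 2|U_j| + 2 = 2(6·2^j − 2) + 2 = 6·2^{j+1} − 4 + 2 = 6·2^{j+1} − 2.
So the formula holds for j+1, and by induction |U_n| = 6·2^n − 2 for all n ≥ 0.

|U_n| = 6·2^n − 2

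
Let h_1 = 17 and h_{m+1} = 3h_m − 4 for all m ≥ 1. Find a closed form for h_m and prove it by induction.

Claim: h_m = 5·3^m + 2.

Base case: h_1 = 17, and 5·3^1 + 2 = 15 + 2 = 17.
Assume h_r = 5·3^r + 2 for some r ≥ 1.
Then h_{r+1} = 3h_r − 4 = 3·(5·3^r + 2) − 4 = 15·3^r + 6 − 4 = 5·3^{r+1} + 2.
So the formula holds for r+1, and by induction h_m = 5·3^m + 2 for all m ≥ 1.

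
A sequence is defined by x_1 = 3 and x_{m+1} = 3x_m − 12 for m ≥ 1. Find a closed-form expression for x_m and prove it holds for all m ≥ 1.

Claim: x_m = -3^m + 6.

Base case: x_1 = 3, and -3^1 + 6 = -3 + 6 = 3.
Assume x_k = -3^k + 6 for some k ≥ 1.
Then x_{k+1} = 3x_k − 12 = 3·(-3^k + 6) − 12 = -3^{k+1} + 18 − 12 = -3^{k+1} + 6.
This completes the inductive step, so x_m = -3^m + 6 for all m ≥ 1.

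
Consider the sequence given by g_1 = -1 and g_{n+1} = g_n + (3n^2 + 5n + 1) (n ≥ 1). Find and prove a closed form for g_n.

Claim: g_n = n^3 + n^2 − n − 2.

Base case: g_1 = -1, and 1^3 + 1^2 − 1 − 2 = -1.
Assume g_j = j^3 + j^2 − j − 2.
Then g_{j+1} = g_j + (3j^2 + 5j + 1) = (j^3 + j^2 − j − 2) + (3j^2 + 5j + 1) = j^3 + 4j^2 + 4j − 1,
and (j+1)^3 + (j+1)^2 − (j+1) − 2 = j^3 + 4j^2 + 4j − 1.
This completes the inductive step, so g_n = n^3 + n^2 − n − 2 for all n ≥ 1.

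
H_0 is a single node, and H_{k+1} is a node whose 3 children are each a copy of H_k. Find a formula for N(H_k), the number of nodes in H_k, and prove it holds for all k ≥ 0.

Claim: N(H_k) = (3^{k+1} − 1)/2.

Base case: N(H_0) = 1, and (3^{0+1} − 1)/2 = 1.
Assume N(H_r) = (3^{r+1} − 1)/2.
Then N(H_{r+1}) = 1 + 3N(H_r) = 1 + 3·(3^{r+1} − 1)/2 = 1 + (3^{r+2} − 3)/2 = (2 + 3^{r+2} − 3)/2 = (3^{r+2} − 1)/2.
Hence N(H_k) = (3^{k+1} − 1)/2 for every k ≥ 0, by induction.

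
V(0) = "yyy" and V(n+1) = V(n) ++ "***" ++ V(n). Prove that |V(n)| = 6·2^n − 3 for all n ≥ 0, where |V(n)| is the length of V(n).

Base case: |V(0)| = 3, and 6·2^0 − 3 = 3.
Assume |V(r)| = 6·2^r − 3.
Then |V(r+1)| = |V(r)| + 3 + |V(r)| = 2|V(r)| + 3 = 2(6·2^r − 3) + 3 = 6·2^{r+1} − 6 + 3 = 6·2^{r+1} − 3.
Hence |V(n)| = 6·2^n − 3 for every n ≥ 0, by induction.

|V(n)| = 6·2^n − 3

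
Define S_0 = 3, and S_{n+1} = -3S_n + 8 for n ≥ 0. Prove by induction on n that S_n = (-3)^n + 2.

Base case: S_0 = 3, and (-3)^0 + 2 = 1 + 2 = 3.
Assume S_k = (-3)^k + 2 for some k ≥ 0.
Then S_{k+1} = -3S_k + 8 = -3·((-3)^k + 2) + 8 = -3·(-3)^k − 6 + 8 = (-3)^{k+1} + 2.
Hence S_n = (-3)^n + 2 for every n ≥ 0, by induction.

S_n = (-3)^n + 2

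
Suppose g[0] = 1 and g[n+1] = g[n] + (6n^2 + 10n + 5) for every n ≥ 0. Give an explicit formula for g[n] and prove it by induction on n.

Claim: g[n] = 2n^3 + 2n^2 + n + 1.

Base case: g[0] = 1, and 2·0^3 + 2·0^2 + 0 + 1 = 1.
Assume g[k] = 2k^3 + 2k^2 + k + 1.
Then g[k+1] = g[k] + (6k^2 + 10k + 5) = (2k^3 + 2k^2 + k + 1) + (6k^2 + 10k + 5) = 2k^3 + 8k^2 + 11k + 6,
and 2·(k+1)^3 + 2·(k+1)^2 + (k+1) + 1 = 2k^3 + 8k^2 + 11k + 6.
By induction, g[n] = 2n^3 + 2n^2 + n + 1 for all n ≥ 0.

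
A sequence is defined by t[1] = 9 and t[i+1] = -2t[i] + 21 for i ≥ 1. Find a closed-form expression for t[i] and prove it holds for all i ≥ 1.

Claim: t[i] = -(-2)^i + 7.

Base case: t[1] = 9, and -(-2)^1 + 7 = 2 + 7 = 9.
Assume t[k] = -(-2)^k + 7 for some k ≥ 1.
Then t[k+1] = -2t[k] + 21 = -2·(-(-2)^k + 7) + 21 = 2·(-2)^k − 14 + 21 = -(-2)^{k+1} + 7.
By induction, t[i] = -(-2)^i + 7 for all i ≥ 1.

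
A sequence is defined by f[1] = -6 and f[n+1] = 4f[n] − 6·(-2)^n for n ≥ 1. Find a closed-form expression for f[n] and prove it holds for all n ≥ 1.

Claim: f[n] = -4^n + (-2)^n.

Base case: f[1] = -6, and -4^1 + (-2)^1 = -4 − 2 = -6.
Assume f[r] = -4^r + (-2)^r for some r ≥ 1.
Then f[r+1] = 4f[r] − 6·(-2)^r = 4·(-4^r + (-2)^r) − 6·(-2)^r = -4^{r+1} + 4·(-2)^r − 6·(-2)^r = -4^{r+1} − 2·(-2)^r = -4^{r+1} + (-2)^{r+1}.
By induction, f[n] = -4^n + (-2)^n for all n ≥ 1.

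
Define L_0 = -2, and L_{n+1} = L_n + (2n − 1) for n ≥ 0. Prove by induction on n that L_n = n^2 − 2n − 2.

Base case: L_0 = -2, and 0^2 − 2·0 − 2 = -2.
Assume L_k = k^2 − 2k − 2.
Then L_{k+1} = L_k + (2k − 1) = (k^2 − 2k − 2) + (2k − 1) = k^2 − 3,
and (k+1)^2 − 2·(k+1) − 2 = k^2 − 3.
By induction, L_n = n^2 − 2n − 2 for all n ≥ 0.

L_n = n^2 − 2n − 2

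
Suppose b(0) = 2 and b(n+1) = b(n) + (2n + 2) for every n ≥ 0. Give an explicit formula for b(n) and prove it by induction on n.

Claim: b(n) = n^2 + n + 2.

Base case: b(0) = 2, and 0^2 + 0 + 2 = 2.
Assume b(j) = j^2 + j + 2.
Then b(j+1) = b(j) + (2j + 2) = (j^2 + j + 2) + (2j + 2) = j^2 + 3j + 4,
and (j+1)^2 + (j+1) + 2 = j^2 + 3j + 4.
By induction, b(n) = n^2 + n + 2 for all n ≥ 0.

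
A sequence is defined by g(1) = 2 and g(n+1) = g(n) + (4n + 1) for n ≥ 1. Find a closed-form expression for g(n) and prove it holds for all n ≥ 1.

Claim: g(n) = 2n^2 − n + 1.

Base case: g(1) = 2, and 2·1^2 − 1 + 1 = 2.
Assume g(r) = 2r^2 − r + 1.
Then g(r+1) = g(r) + (4r + 1) = (2r^2 − r + 1) + (4r + 1) = 2r^2 + 3r + 2,
and 2·(r+1)^2 − (r+1) + 1 = 2r^2 + 3r + 2.
This completes the inductive step, so g(n) = 2n^2 − n + 1 for all n ≥ 1.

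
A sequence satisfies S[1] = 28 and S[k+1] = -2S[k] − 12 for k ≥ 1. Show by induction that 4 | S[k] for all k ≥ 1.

Base case: S[1] = 28 = 4·7, so 4 | S[1].
Assume 4 | S[r], so S[r] = 4t for some integer t.
Then S[r+1] = -2S[r] − 12 = -2·(4t) − 12 = 4(-2t − 3), so 4 | S[r+1].
By induction, 4 | S[k] for all k ≥ 1.

4 | S[k]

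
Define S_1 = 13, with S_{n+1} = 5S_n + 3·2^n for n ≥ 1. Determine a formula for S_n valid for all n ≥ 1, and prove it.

Claim: S_n = 3·5^n − 2^n.

Base case: S_1 = 13, and 3·5^1 − 2^1 = 15 − 2 = 13.
Assume S_r = 3·5^r − 2^r for some r ≥ 1.
Then S_{r+1} = 5S_r + 3·2^r = 5·(3·5^r − 2^r) + 3·2^r = 3·5^{r+1} − 5·2^r + 3·2^r = 3·5^{r+1} − 2·2^r = 3·5^{r+1} − 2^{r+1}.
Hence S_n = 3·5^n − 2^n for every n ≥ 1, by induction.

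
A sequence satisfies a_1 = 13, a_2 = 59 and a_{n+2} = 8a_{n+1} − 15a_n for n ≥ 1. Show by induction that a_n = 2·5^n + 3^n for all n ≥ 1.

Base cases: a_1 = 13 and 2·5^1 + 3^1 = 13; a_2 = 59 and 2·5^2 + 3^2 = 59.
Assume a_j = 2·5^j + 3^j for all 1 ≤ j ≤ r, where r ≥ 2.
Then a_{r+1} = 8a_r − 15a_{r−1} = 8·(2·5^r + 3^r) − 15·(2·5^{r−1} + 3^{r−1}) = 2·(8·5 − 15)5^{r−1} + (8·3 − 15)3^{r−1} = 50·5^{r−1} + 9·3^{r−1} = 2·5^{r+1} + 3^{r+1}.
So the formula holds for r+1, and by strong induction a_n = 2·5^n + 3^n for all n ≥ 1.

a_n = 2·5^n + 3^n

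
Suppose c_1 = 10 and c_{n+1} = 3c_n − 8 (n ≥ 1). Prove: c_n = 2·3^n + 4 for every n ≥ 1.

Base case: c_1 = 10, and 2·3^1 + 4 = 6 + 4 = 10.
Assume c_j = 2·3^j + 4 for some j ≥ 1.
Then c_{j+1} = 3c_j − 8 = 3·(2·3^j + 4) − 8 = 6·3^j + 12 − 8 = 2·3^{j+1} + 4.
So the formula holds for j+1, and by induction c_n = 2·3^n + 4 for all n ≥ 1.

c_n = 2·3^n + 4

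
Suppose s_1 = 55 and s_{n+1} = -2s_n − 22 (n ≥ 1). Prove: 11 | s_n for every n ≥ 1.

Base case: s_1 = 55 = 11·5, so 11 | s_1.
Assume 11 | s_j, so s_j = 11t for some integer t.
Then s_{j+1} = -2s_j − 22 = -2·(11t) − 22 = 11(-2t − 2), so 11 | s_{j+1}.
By induction, 11 | s_n for all n ≥ 1.

11 | s_n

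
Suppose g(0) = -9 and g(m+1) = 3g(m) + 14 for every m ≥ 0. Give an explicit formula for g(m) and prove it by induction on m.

Claim: g(m) = -2·3^m − 7.

Base case: g(0) = -9, and -2·3^0 − 7 = -2 − 7 = -9.
Assume g(k) = -2·3^k − 7 for some k ≥ 0.
Then g(k+1) = 3g(k) + 14 = 3·(-2·3^k − 7) + 14 = -6·3^k − 21 + 14 = -2·3^{k+1} − 7.
By induction, g(m) = -2·3^m − 7 for all m ≥ 0.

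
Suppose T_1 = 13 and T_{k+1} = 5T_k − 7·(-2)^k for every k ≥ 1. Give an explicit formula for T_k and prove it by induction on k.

Claim: T_k = 3·5^k + (-2)^k.

Base case: T_1 = 13, and 3·5^1 + (-2)^1 = 15 − 2 = 13.
Assume T_r = 3·5^r + (-2)^r for some r ≥ 1.
Then T_{r+1} = 5T_r − 7·(-2)^r = 5·(3·5^r + (-2)^r) − 7·(-2)^r = 3·5^{r+1} + 5·(-2)^r − 7·(-2)^r = 3·5^{r+1} − 2·(-2)^r = 3·5^{r+1} + (-2)^{r+1}.
So the formula holds for r+1, and by induction T_k = 3·5^k + (-2)^k for all k ≥ 1.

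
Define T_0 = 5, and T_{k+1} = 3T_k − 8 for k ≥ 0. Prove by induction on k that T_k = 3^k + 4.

Base case: T_0 = 5, and 3^0 + 4 = 1 + 4 = 5.
Assume T_m = 3^m + 4 for some m ≥ 0.
Then T_{m+1} = 3T_m − 8 = 3·(3^m + 4) − 8 = 3^{m+1} + 12 − 8 = 3^{m+1} + 4.
Hence T_k = 3^k + 4 for every k ≥ 0, by induction.

T_k = 3^k + 4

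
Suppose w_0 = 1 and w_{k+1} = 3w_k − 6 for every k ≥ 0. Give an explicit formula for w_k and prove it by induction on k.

Claim: w_k = -2·3^k + 3.

Base case: w_0 = 1, and -2·3^0 + 3 = -2 + 3 = 1.
Assume w_m = -2·3^m + 3 for some m ≥ 0.
Then w_{m+1} = 3w_m − 6 = 3·(-2·3^m + 3) − 6 = -6·3^m + 9 − 6 = -2·3^{m+1} + 3.
Hence w_k = -2·3^k + 3 for every k ≥ 0, by induction.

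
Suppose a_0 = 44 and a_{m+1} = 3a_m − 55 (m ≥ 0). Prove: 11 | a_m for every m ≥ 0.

Base case: a_0 = 44 = 11·4, so 11 | a_0.
Assume 11 | a_r, so a_r = 11t for some integer t.
Then a_{r+1} = 3a_r − 55 = 3·(11t) − 55 = 11(3t − 5), so 11 | a_{r+1}.
So the property holds for r+1, and by induction 11 | a_m for all m ≥ 0.

11 | a_m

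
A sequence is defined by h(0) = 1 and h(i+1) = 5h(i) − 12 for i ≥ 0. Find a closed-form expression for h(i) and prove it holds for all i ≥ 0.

Claim: h(i) = -2·5^i + 3.

Base case: h(0) = 1, and -2·5^0 + 3 = -2 + 3 = 1.
Assume h(r) = -2·5^r + 3 for some r ≥ 0.
Then h(r+1) = 5h(r) − 12 = 5·(-2·5^r + 3) − 12 = -10·5^r + 15 − 12 = -2·5^{r+1} + 3.
This completes the inductive step, so h(i) = -2·5^i + 3 for all i ≥ 0.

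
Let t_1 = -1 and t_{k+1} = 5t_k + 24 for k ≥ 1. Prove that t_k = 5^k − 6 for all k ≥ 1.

Base case: t_1 = -1, and 5^1 − 6 = 5 − 6 = -1.
Assume t_r = 5^r − 6 for some r ≥ 1.
Then t_{r+1} = 5t_r + 24 = 5·(5^r − 6) + 24 = 5^{r+1} − 30 + 24 = 5^{r+1} − 6.
Hence t_k = 5^k − 6 for every k ≥ 1, by induction.

t_k = 5^k − 6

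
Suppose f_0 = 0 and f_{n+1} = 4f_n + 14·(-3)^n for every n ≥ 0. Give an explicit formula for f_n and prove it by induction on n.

Claim: f_n = 2·4^n − 2·(-3)^n.

Base case: f_0 = 0, and 2·4^0 − 2·(-3)^0 = 2 − 2 = 0.
Assume f_m = 2·4^m − 2·(-3)^m for some m ≥ 0.
Then f_{m+1} = 4f_m + 14·(-3)^m = 4·(2·4^m − 2·(-3)^m) + 14·(-3)^m = 2·4^{m+1} − 8·(-3)^m + 14·(-3)^m = 2·4^{m+1} + 6·(-3)^m = 2·4^{m+1} − 2·(-3)^{m+1}.
Hence f_n = 2·4^n − 2·(-3)^n for every n ≥ 0, by induction.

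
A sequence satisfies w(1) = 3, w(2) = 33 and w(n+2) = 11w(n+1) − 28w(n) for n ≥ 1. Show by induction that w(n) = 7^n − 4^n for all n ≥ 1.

Base cases: w(1) = 3 and 7^1 − 4^1 = 3; w(2) = 33 and 7^2 − 4^2 = 33.
Assume w(i) = 7^i − 4^i for all 1 ≤ i ≤ j, where j ≥ 2.
Then w(j+1) = 11w(j) − 28w(j−1) = 11·(7^j − 4^j) − 28·(7^{j−1} − 4^{j−1}) = (11·7 − 28)7^{j−1} − (11·4 − 28)4^{j−1} = 49·7^{j−1} − 16·4^{j−1} = 7^{j+1} − 4^{j+1}.
So the formula holds for j+1, and by strong induction w(n) = 7^n − 4^n for all n ≥ 1.

w(n) = 7^n − 4^n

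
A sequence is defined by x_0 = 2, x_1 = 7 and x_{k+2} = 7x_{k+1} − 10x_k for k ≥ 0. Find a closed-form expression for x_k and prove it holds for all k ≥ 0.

Claim: x_k = 2^k + 5^k.

Base cases: x_0 = 2 and 2^0 + 5^0 = 2; x_1 = 7 and 2^1 + 5^1 = 7.
Assume x_i = 2^i + 5^i for all 0 ≤ i ≤ j, where j ≥ 1.
Then x_{j+1} = 7x_j − 10x_{j−1} = 7·(2^j + 5^j) − 10·(2^{j−1} + 5^{j−1}) = (7·2 − 10)2^{j−1} + (7·5 − 10)5^{j−1} = 4·2^{j−1} + 25·5^{j−1} = 2^{j+1} + 5^{j+1}.
Hence x_k = 2^k + 5^k for every k ≥ 0, by strong induction.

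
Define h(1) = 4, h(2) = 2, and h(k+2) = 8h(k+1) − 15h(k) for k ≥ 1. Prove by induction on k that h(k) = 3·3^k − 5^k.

Base cases: h(1) = 4 and 3·3^1 − 5^1 = 4; h(2) = 2 and 3·3^2 − 5^2 = 2.
Assume h(j) = 3·3^j − 5^j for all 1 ≤ j ≤ m, where m ≥ 2.
Then h(m+1) = 8h(m) − 15h(m−1) = 8·(3·3^m − 5^m) − 15·(3·3^{m−1} − 5^{m−1}) = 3·(8·3 − 15)3^{m−1} − (8·5 − 15)5^{m−1} = 27·3^{m−1} − 25·5^{m−1} = 3·3^{m+1} − 5^{m+1}.
By strong induction, h(k) = 3·3^k − 5^k for all k ≥ 1.

h(k) = 3·3^k − 5^k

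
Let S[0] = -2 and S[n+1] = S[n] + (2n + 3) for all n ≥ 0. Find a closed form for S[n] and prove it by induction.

Claim: S[n] = n^2 + 2n − 2.

Base case: S[0] = -2, and 0^2 + 2·0 − 2 = -2.
Assume S[m] = m^2 + 2m − 2.
Then S[m+1] = S[m] + (2m + 3) = (m^2 + 2m − 2) + (2m + 3) = m^2 + 4m + 1,
and (m+1)^2 + 2·(m+1) − 2 = m^2 + 4m + 1.
This completes the inductive step, so S[n] = n^2 + 2n − 2 for all n ≥ 0.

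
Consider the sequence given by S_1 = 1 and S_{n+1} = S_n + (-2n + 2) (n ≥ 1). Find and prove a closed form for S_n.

Claim: S_n = -n^2 + 3n − 1.

Base case: S_1 = 1, and -1^2 + 3·1 − 1 = 1.
Assume S_r = -r^2 + 3r − 1.
Then S_{r+1} = S_r + (-2r + 2) = (-r^2 + 3r − 1) + (-2r + 2) = -r^2 + r + 1,
and -(r+1)^2 + 3·(r+1) − 1 = -r^2 + r + 1.
Hence S_n = -n^2 + 3n − 1 for every n ≥ 1, by induction.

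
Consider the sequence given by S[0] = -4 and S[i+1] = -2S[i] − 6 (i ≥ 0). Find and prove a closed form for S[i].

Claim: S[i] = -2·(-2)^i − 2.

Base case: S[0] = -4, and -2·(-2)^0 − 2 = -2 − 2 = -4.
Assume S[j] = -2·(-2)^j − 2 for some j ≥ 0.
Then S[j+1] = -2S[j] − 6 = -2·(-2·(-2)^j − 2) − 6 = 4·(-2)^j + 4 − 6 = -2·(-2)^{j+1} − 2.
This completes the inductive step, so S[i] = -2·(-2)^i − 2 for all i ≥ 0.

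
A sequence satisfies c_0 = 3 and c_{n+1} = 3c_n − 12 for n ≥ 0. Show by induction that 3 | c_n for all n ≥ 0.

Base case: c_0 = 3 = 3·1, so 3 | c_0.
Assume 3 | c_k, so c_k = 3t for some integer t.
Then c_{k+1} = 3c_k − 12 = 3·(3t) − 12 = 3(3t − 4), so 3 | c_{k+1}.
This completes the inductive step, so 3 | c_n for all n ≥ 0.

3 | c_n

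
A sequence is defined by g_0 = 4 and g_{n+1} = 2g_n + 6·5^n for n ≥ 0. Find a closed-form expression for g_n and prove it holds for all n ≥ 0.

Claim: g_n = 2·2^n + 2·5^n.

Base case: g_0 = 4, and 2·2^0 + 2·5^0 = 2 + 2 = 4.
Assume g_k = 2·2^k + 2·5^k for some k ≥ 0.
Then g_{k+1} = 2g_k + 6·5^k = 2·(2·2^k + 2·5^k) + 6·5^k = 2·2^{k+1} + 4·5^k + 6·5^k = 2·2^{k+1} + 10·5^k = 2·2^{k+1} + 2·5^{k+1}.
By induction, g_n = 2·2^n + 2·5^n for all n ≥ 0.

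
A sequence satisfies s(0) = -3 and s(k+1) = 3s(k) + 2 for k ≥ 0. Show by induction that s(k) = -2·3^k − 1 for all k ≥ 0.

Base case: s(0) = -3, and -2·3^0 − 1 = -2 − 1 = -3.
Assume s(j) = -2·3^j − 1 for some j ≥ 0.
Then s(j+1) = 3s(j) + 2 = 3·(-2·3^j − 1) + 2 = -6·3^j − 3 + 2 = -2·3^{j+1} − 1.
So the formula holds for j+1, and by induction s(k) = -2·3^k − 1 for all k ≥ 0.

s(k) = -2·3^k − 1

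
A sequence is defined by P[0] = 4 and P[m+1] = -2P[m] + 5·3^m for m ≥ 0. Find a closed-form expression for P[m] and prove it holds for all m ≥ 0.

Claim: P[m] = 3·(-2)^m + 3^m.

Base case: P[0] = 4, and 3·(-2)^0 + 3^0 = 3 + 1 = 4.
Assume P[k] = 3·(-2)^k + 3^k for some k ≥ 0.
Then P[k+1] = -2P[k] + 5·3^k = -2·(3·(-2)^k + 3^k) + 5·3^k = 3·(-2)^{k+1} − 2·3^k + 5·3^k = 3·(-2)^{k+1} + 3·3^k = 3·(-2)^{k+1} + 3^{k+1}.
So the formula holds for k+1, and by induction P[m] = 3·(-2)^m + 3^m for all m ≥ 0.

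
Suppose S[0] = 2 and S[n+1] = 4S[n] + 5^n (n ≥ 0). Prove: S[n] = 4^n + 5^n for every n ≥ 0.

Base case: S[0] = 2, and 4^0 + 5^0 = 1 + 1 = 2.
Assume S[m] = 4^m + 5^m for some m ≥ 0.
Then S[m+1] = 4S[m] + 5^m = 4·(4^m + 5^m) + 5^m = 4^{m+1} + 4·5^m + 5^m = 4^{m+1} + 5·5^m = 4^{m+1} + 5^{m+1}.
By induction, S[n] = 4^n + 5^n for all n ≥ 0.

S[n] = 4^n + 5^n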